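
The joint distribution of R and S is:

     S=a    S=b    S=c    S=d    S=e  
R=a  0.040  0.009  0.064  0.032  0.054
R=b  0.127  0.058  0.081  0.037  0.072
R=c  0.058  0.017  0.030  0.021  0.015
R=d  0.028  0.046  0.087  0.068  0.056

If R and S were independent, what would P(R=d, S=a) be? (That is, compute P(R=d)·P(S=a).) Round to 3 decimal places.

0.072

P(R=d) = 0.028 + 0.046 + 0.087 + 0.068 + 0.056 = 0.285.
P(S=a) = 0.040 + 0.127 + 0.058 + 0.028 = 0.253.
Product: 0.285 × 0.253 = 0.072.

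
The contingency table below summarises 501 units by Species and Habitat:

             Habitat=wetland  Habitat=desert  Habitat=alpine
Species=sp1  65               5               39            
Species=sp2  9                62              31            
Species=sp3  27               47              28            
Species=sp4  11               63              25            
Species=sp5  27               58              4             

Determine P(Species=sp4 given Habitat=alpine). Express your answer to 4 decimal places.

0.1969

Total with Habitat=alpine: 39 + 31 + 28 + 25 + 4 = 127.
P(Species=sp4 | Habitat=alpine) = 25/127 = 0.1969.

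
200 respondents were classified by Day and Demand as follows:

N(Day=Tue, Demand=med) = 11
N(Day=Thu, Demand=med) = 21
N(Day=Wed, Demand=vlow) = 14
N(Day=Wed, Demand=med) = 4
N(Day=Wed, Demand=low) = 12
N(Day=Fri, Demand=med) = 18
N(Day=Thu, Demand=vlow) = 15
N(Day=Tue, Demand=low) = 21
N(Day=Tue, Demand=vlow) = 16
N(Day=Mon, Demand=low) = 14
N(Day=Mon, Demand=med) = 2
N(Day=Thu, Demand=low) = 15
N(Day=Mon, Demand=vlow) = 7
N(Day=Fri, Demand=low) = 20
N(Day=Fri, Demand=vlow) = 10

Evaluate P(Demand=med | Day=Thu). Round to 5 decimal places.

Total with Day=Thu: 15 + 15 + 21 = 51.
P(Demand=med | Day=Thu) = 21/51 = 0.41176.

0.41176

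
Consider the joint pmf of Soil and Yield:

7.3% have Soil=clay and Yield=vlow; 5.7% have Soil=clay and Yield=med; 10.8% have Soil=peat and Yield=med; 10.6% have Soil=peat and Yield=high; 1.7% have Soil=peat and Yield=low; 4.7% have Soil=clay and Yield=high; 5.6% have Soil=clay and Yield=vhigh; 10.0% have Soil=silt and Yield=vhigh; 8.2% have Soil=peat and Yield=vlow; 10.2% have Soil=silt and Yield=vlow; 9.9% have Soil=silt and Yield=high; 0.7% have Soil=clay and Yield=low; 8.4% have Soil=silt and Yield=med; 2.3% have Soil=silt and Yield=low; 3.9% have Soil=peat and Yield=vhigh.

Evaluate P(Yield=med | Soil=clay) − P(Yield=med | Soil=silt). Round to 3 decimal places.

0.032

P(Soil=clay) = 0.073 + 0.007 + 0.057 + 0.047 + 0.056 = 0.240; P(Yield=med | Soil=clay) = 0.057/0.240 = 0.2375.
P(Soil=silt) = 0.102 + 0.023 + 0.084 + 0.099 + 0.100 = 0.408; P(Yield=med | Soil=silt) = 0.084/0.408 = 0.2059.
Difference = 0.032.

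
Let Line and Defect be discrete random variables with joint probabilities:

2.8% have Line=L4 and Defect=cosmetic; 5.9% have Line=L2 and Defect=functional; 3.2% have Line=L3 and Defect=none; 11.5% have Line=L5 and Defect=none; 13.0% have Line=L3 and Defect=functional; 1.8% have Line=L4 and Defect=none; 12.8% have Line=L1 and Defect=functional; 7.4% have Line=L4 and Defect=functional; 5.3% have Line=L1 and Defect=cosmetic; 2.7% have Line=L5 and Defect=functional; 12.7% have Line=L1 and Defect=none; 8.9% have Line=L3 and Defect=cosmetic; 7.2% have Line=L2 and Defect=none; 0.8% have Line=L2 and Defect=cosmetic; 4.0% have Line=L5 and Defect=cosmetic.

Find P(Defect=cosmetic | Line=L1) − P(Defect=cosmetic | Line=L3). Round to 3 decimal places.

-0.183

P(Line=L1) = 0.127 + 0.053 + 0.128 = 0.308; P(Defect=cosmetic | Line=L1) = 0.053/0.308 = 0.1721.
P(Line=L3) = 0.032 + 0.089 + 0.130 = 0.251; P(Defect=cosmetic | Line=L3) = 0.089/0.251 = 0.3546.
Difference = -0.183.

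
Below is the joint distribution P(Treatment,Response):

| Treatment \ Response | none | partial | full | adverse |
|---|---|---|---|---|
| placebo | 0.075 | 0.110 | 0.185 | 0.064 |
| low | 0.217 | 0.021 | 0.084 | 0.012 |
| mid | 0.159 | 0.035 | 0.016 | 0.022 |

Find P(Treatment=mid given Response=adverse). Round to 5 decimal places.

P(Response=adverse) = 0.064 + 0.012 + 0.022 = 0.098.
P(Treatment=mid | Response=adverse) = 0.022/0.098 = 0.22449.

0.22449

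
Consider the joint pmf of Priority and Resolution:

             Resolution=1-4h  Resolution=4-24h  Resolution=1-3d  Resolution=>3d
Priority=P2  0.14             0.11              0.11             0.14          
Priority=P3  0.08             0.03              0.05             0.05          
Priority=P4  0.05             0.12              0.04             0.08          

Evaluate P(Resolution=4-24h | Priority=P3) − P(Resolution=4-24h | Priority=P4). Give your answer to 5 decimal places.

-0.27094

P(Priority=P3) = 0.08 + 0.03 + 0.05 + 0.05 = 0.21; P(Resolution=4-24h | Priority=P3) = 0.03/0.21 = 0.142857.
P(Priority=P4) = 0.05 + 0.12 + 0.04 + 0.08 = 0.29; P(Resolution=4-24h | Priority=P4) = 0.12/0.29 = 0.413793.
Difference = -0.27094.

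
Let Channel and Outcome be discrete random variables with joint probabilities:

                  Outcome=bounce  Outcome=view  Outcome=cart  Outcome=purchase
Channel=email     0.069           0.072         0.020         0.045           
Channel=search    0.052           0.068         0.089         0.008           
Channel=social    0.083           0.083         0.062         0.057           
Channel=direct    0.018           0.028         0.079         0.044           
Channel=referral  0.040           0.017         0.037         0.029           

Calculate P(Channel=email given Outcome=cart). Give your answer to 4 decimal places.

0.0697

P(Outcome=cart) = 0.020 + 0.089 + 0.062 + 0.079 + 0.037 = 0.287.
P(Channel=email | Outcome=cart) = 0.020/0.287 = 0.0697.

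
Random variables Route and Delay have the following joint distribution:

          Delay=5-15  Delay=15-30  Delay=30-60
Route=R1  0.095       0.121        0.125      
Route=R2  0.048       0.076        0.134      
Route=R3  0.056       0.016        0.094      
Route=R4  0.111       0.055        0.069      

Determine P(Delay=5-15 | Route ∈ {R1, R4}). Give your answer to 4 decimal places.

0.3576

P(Route=R1) = 0.095 + 0.121 + 0.125 = 0.341.
P(Route=R4) = 0.111 + 0.055 + 0.069 = 0.235.
P(Route ∈ {R1, R4}) = 0.341 + 0.235 = 0.576; P(Delay=5-15, Route ∈ {R1, R4}) = 0.095 + 0.111 = 0.206.
P(Delay=5-15 | Route ∈ {R1, R4}) = 0.206/0.576 = 0.3576.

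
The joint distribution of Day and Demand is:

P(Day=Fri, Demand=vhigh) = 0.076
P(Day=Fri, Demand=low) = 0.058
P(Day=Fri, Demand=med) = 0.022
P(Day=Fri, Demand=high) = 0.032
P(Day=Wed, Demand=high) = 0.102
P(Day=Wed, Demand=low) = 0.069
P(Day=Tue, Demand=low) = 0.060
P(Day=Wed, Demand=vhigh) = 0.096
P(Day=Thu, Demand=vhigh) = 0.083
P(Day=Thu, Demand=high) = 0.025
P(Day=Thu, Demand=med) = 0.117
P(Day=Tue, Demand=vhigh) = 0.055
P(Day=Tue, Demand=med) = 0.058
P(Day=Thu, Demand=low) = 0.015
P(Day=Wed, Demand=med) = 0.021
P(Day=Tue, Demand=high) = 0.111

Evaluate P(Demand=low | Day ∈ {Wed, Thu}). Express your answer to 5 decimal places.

0.15909

P(Day=Wed) = 0.069 + 0.021 + 0.102 + 0.096 = 0.288.
P(Day=Thu) = 0.015 + 0.117 + 0.025 + 0.083 = 0.240.
P(Day ∈ {Wed, Thu}) = 0.288 + 0.240 = 0.528; P(Demand=low, Day ∈ {Wed, Thu}) = 0.069 + 0.015 = 0.084.
P(Demand=low | Day ∈ {Wed, Thu}) = 0.084/0.528 = 0.15909.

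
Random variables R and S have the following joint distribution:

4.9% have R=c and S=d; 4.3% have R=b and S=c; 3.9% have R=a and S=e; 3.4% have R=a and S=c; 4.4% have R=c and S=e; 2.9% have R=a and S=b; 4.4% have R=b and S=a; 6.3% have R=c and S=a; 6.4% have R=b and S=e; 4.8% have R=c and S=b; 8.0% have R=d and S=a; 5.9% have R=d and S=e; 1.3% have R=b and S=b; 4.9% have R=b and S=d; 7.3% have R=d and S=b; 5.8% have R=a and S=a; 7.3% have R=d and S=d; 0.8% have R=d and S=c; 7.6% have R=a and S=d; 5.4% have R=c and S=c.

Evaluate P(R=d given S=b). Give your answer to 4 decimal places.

0.4479

P(S=b) = 0.029 + 0.013 + 0.048 + 0.073 = 0.163.
P(R=d | S=b) = 0.073/0.163 = 0.4479.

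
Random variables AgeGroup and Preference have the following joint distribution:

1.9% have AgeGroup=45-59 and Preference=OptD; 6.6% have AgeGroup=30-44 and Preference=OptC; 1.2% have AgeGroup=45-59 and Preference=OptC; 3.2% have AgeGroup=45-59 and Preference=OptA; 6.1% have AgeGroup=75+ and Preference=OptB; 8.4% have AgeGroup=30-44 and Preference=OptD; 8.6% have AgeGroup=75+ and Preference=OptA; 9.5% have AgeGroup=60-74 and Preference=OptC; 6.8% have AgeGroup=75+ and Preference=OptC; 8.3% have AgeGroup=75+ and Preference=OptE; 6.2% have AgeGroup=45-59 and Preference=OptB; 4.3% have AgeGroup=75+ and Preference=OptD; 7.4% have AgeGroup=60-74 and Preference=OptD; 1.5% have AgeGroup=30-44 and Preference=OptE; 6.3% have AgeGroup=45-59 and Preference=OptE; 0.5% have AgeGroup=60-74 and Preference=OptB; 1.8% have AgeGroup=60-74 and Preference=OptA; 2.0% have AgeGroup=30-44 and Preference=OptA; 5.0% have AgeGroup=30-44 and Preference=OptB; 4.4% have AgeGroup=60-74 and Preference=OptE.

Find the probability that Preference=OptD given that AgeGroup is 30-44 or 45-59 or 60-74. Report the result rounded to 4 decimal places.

0.2686

P(AgeGroup=30-44) = 0.020 + 0.050 + 0.066 + 0.084 + 0.015 = 0.235.
P(AgeGroup=45-59) = 0.032 + 0.062 + 0.012 + 0.019 + 0.063 = 0.188.
P(AgeGroup=60-74) = 0.018 + 0.005 + 0.095 + 0.074 + 0.044 = 0.236.
P(AgeGroup ∈ {30-44, 45-59, 60-74}) = 0.235 + 0.188 + 0.236 = 0.659; P(Preference=OptD, AgeGroup ∈ {30-44, 45-59, 60-74}) = 0.084 + 0.019 + 0.074 = 0.177.
P(Preference=OptD | AgeGroup ∈ {30-44, 45-59, 60-74}) = 0.177/0.659 = 0.2686.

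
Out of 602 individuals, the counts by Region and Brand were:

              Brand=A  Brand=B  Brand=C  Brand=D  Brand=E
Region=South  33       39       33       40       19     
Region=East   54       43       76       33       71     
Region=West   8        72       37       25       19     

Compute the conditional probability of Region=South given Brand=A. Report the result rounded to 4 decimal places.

Total with Brand=A: 33 + 54 + 8 = 95.
P(Region=South | Brand=A) = 33/95 = 0.3474.

0.3474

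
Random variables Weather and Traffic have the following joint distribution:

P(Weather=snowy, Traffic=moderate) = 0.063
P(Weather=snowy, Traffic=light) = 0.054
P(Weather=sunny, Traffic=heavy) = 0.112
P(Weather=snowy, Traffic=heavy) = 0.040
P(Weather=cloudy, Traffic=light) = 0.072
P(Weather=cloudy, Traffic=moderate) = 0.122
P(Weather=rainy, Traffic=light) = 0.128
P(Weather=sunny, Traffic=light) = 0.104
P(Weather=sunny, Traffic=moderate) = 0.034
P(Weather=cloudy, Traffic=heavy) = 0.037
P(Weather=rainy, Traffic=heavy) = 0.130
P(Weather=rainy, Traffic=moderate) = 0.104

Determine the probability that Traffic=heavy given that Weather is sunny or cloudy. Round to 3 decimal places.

P(Weather=sunny) = 0.104 + 0.034 + 0.112 = 0.250.
P(Weather=cloudy) = 0.072 + 0.122 + 0.037 = 0.231.
P(Weather ∈ {sunny, cloudy}) = 0.250 + 0.231 = 0.481; P(Traffic=heavy, Weather ∈ {sunny, cloudy}) = 0.112 + 0.037 = 0.149.
P(Traffic=heavy | Weather ∈ {sunny, cloudy}) = 0.149/0.481 = 0.310.

0.310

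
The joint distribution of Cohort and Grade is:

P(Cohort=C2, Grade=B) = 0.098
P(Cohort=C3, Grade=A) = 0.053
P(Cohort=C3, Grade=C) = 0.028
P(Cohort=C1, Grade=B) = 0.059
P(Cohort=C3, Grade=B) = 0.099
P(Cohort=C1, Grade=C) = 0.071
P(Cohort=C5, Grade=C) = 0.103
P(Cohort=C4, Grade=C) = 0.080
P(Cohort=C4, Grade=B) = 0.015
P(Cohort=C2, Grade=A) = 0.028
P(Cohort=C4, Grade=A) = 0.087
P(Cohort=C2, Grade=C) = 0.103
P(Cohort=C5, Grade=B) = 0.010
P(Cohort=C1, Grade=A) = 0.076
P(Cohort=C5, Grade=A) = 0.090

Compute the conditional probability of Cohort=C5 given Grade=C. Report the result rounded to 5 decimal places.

P(Grade=C) = 0.071 + 0.103 + 0.028 + 0.080 + 0.103 = 0.385.
P(Cohort=C5 | Grade=C) = 0.103/0.385 = 0.26753.

0.26753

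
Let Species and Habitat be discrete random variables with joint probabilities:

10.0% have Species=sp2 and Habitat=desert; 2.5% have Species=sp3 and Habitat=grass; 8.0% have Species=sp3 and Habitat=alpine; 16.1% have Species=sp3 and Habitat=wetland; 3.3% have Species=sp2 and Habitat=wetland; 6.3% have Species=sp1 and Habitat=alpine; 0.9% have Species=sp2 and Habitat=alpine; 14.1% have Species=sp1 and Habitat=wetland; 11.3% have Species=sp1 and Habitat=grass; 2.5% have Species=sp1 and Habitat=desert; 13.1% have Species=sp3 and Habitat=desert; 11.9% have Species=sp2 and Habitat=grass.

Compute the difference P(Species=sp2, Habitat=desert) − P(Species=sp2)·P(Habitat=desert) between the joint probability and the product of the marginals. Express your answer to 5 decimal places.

0.03318

P(Species=sp2) = 0.119 + 0.033 + 0.100 + 0.009 = 0.261.
P(Habitat=desert) = 0.025 + 0.100 + 0.131 = 0.256.
P(Species=sp2, Habitat=desert) − P(Species=sp2)P(Habitat=desert) = 0.100 − 0.261×0.256 = 0.03318.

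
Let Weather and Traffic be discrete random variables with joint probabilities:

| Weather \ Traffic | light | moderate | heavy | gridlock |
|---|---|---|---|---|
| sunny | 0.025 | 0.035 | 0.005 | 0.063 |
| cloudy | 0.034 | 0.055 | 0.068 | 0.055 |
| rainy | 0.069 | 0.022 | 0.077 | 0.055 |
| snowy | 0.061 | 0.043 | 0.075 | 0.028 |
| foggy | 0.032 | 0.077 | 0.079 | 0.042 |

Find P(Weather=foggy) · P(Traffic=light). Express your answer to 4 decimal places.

P(Weather=foggy) = 0.032 + 0.077 + 0.079 + 0.042 = 0.230.
P(Traffic=light) = 0.025 + 0.034 + 0.069 + 0.061 + 0.032 = 0.221.
Product: 0.230 × 0.221 = 0.0508.

0.0508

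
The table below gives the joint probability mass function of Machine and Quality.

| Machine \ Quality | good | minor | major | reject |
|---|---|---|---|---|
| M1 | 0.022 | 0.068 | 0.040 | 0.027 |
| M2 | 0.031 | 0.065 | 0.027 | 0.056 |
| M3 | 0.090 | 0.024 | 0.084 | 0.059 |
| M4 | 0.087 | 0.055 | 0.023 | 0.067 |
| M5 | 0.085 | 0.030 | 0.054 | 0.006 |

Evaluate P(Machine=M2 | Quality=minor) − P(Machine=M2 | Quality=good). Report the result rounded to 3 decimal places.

P(Quality=minor) = 0.068 + 0.065 + 0.024 + 0.055 + 0.030 = 0.242; P(Machine=M2 | Quality=minor) = 0.065/0.242 = 0.2686.
P(Quality=good) = 0.022 + 0.031 + 0.090 + 0.087 + 0.085 = 0.315; P(Machine=M2 | Quality=good) = 0.031/0.315 = 0.0984.
Difference = 0.170.

0.170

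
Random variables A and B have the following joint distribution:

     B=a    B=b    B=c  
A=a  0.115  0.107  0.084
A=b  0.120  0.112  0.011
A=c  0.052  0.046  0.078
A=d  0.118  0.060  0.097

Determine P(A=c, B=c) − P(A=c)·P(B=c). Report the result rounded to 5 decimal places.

0.03048

P(A=c) = 0.052 + 0.046 + 0.078 = 0.176.
P(B=c) = 0.084 + 0.011 + 0.078 + 0.097 = 0.270.
P(A=c, B=c) − P(A=c)P(B=c) = 0.078 − 0.176×0.270 = 0.03048.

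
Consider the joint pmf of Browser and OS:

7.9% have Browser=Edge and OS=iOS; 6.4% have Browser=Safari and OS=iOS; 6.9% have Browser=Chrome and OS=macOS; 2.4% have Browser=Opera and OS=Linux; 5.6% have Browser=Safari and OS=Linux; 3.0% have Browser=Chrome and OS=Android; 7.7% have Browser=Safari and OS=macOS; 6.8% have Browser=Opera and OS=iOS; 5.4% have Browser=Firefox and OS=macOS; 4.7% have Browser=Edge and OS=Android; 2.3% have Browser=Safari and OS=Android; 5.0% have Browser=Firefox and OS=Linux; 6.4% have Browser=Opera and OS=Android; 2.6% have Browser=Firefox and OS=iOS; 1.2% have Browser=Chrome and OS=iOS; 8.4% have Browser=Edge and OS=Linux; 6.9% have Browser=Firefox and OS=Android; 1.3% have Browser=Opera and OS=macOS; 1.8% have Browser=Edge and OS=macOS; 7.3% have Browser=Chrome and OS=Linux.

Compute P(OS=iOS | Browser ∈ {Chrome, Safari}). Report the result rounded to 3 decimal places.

0.188

P(Browser=Chrome) = 0.069 + 0.073 + 0.012 + 0.030 = 0.184.
P(Browser=Safari) = 0.077 + 0.056 + 0.064 + 0.023 = 0.220.
P(Browser ∈ {Chrome, Safari}) = 0.184 + 0.220 = 0.404; P(OS=iOS, Browser ∈ {Chrome, Safari}) = 0.012 + 0.064 = 0.076.
P(OS=iOS | Browser ∈ {Chrome, Safari}) = 0.076/0.404 = 0.188.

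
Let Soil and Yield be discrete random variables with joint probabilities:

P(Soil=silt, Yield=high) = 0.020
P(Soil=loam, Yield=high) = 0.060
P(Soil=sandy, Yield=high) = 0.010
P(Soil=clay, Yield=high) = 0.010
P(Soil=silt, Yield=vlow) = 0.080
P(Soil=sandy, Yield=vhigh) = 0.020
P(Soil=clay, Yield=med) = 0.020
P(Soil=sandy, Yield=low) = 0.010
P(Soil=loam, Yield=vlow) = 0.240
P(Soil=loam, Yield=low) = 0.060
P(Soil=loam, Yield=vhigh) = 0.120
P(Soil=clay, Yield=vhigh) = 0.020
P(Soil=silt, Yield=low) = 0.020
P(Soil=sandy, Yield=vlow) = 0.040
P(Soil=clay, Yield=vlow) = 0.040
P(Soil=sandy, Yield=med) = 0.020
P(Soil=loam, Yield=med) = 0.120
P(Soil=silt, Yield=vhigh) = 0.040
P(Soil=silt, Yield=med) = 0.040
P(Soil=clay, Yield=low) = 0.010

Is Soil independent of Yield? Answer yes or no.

Every cell satisfies P(Soil,Yield) = P(Soil)·P(Yield). For instance P(Soil=loam) = 0.600, P(Yield=high) = 0.100, and 0.600×0.100 = 0.060 matches the joint entry. So Soil and Yield are independent.

yes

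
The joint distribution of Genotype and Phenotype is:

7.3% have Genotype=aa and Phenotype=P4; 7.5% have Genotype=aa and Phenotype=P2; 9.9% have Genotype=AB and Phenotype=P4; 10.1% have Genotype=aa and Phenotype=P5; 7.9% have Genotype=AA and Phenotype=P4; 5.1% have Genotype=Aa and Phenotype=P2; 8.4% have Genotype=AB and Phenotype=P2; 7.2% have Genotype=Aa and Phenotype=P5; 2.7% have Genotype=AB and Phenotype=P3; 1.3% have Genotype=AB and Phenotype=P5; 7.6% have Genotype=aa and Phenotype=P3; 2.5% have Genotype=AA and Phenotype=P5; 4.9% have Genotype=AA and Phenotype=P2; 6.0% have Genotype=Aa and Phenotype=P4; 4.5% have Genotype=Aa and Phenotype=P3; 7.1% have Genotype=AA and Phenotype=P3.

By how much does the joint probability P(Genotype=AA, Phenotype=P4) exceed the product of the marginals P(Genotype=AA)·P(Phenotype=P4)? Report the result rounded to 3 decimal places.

0.009

P(Genotype=AA) = 0.049 + 0.071 + 0.079 + 0.025 = 0.224.
P(Phenotype=P4) = 0.079 + 0.060 + 0.073 + 0.099 = 0.311.
P(Genotype=AA, Phenotype=P4) − P(Genotype=AA)P(Phenotype=P4) = 0.079 − 0.224×0.311 = 0.009.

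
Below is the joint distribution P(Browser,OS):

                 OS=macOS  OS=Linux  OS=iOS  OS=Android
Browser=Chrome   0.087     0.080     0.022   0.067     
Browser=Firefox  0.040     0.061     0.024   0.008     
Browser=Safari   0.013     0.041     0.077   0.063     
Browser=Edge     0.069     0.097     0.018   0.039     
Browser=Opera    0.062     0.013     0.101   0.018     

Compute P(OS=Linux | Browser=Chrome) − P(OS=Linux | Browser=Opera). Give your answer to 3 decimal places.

0.245

P(Browser=Chrome) = 0.087 + 0.080 + 0.022 + 0.067 = 0.256; P(OS=Linux | Browser=Chrome) = 0.080/0.256 = 0.3125.
P(Browser=Opera) = 0.062 + 0.013 + 0.101 + 0.018 = 0.194; P(OS=Linux | Browser=Opera) = 0.013/0.194 = 0.0670.
Difference = 0.245.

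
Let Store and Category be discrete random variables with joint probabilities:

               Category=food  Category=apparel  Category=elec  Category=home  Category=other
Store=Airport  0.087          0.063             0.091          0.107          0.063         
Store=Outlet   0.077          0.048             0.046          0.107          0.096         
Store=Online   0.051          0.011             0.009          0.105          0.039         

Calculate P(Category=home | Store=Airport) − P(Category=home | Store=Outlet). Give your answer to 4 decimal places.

-0.0258

P(Store=Airport) = 0.087 + 0.063 + 0.091 + 0.107 + 0.063 = 0.411; P(Category=home | Store=Airport) = 0.107/0.411 = 0.26034.
P(Store=Outlet) = 0.077 + 0.048 + 0.046 + 0.107 + 0.096 = 0.374; P(Category=home | Store=Outlet) = 0.107/0.374 = 0.28610.
Difference = -0.0258.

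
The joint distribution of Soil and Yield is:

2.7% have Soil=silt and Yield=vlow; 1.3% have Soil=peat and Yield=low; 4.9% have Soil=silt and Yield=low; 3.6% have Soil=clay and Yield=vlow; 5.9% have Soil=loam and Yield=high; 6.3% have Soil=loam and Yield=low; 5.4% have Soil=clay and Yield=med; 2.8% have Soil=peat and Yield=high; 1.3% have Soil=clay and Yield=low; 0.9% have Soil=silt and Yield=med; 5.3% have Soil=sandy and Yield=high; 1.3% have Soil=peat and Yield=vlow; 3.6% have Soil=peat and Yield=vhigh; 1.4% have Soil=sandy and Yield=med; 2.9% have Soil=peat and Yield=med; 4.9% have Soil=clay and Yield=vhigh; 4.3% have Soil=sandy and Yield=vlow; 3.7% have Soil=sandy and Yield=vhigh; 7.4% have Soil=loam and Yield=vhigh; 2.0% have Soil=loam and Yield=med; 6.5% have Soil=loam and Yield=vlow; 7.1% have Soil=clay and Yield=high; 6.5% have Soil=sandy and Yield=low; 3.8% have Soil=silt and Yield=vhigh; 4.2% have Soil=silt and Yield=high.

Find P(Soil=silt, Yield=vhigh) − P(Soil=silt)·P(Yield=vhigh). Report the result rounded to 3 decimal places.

-0.001

P(Soil=silt) = 0.027 + 0.049 + 0.009 + 0.042 + 0.038 = 0.165.
P(Yield=vhigh) = 0.037 + 0.074 + 0.049 + 0.038 + 0.036 = 0.234.
P(Soil=silt, Yield=vhigh) − P(Soil=silt)P(Yield=vhigh) = 0.038 − 0.165×0.234 = -0.001.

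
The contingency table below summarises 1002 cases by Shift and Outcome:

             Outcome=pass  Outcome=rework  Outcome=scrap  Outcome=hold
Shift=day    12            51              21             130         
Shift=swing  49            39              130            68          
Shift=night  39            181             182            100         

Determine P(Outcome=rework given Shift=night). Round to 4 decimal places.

0.3606

Total with Shift=night: 39 + 181 + 182 + 100 = 502.
P(Outcome=rework | Shift=night) = 181/502 = 0.3606.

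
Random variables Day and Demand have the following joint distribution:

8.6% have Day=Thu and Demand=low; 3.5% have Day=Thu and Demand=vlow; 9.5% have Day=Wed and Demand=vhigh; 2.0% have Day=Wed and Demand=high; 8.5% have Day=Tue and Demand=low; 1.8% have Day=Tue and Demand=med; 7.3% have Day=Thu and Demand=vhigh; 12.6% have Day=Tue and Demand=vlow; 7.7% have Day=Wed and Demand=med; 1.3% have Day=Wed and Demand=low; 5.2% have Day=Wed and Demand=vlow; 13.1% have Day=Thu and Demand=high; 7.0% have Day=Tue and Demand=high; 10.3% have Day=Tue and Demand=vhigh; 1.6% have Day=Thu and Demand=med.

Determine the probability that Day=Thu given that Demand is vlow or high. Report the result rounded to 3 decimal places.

0.382

P(Demand=vlow) = 0.126 + 0.052 + 0.035 = 0.213.
P(Demand=high) = 0.070 + 0.020 + 0.131 = 0.221.
P(Demand ∈ {vlow, high}) = 0.213 + 0.221 = 0.434; P(Day=Thu, Demand ∈ {vlow, high}) = 0.035 + 0.131 = 0.166.
P(Day=Thu | Demand ∈ {vlow, high}) = 0.166/0.434 = 0.382.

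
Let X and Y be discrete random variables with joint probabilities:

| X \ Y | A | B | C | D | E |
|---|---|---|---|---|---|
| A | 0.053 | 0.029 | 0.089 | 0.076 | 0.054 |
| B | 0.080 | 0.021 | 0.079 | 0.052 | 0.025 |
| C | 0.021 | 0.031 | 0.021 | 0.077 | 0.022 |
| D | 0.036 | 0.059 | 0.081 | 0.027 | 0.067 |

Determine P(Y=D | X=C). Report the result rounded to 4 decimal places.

P(X=C) = 0.021 + 0.031 + 0.021 + 0.077 + 0.022 = 0.172.
P(Y=D | X=C) = 0.077/0.172 = 0.4477.

0.4477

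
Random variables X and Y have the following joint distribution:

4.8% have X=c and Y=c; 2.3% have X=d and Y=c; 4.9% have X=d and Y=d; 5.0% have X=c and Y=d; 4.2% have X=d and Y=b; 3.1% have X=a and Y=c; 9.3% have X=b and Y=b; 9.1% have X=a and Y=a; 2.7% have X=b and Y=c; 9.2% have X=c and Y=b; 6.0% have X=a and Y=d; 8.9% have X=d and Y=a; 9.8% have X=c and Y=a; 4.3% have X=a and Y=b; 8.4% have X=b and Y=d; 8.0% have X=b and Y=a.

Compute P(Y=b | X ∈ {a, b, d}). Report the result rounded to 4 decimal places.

P(X=a) = 0.091 + 0.043 + 0.031 + 0.060 = 0.225.
P(X=b) = 0.080 + 0.093 + 0.027 + 0.084 = 0.284.
P(X=d) = 0.089 + 0.042 + 0.023 + 0.049 = 0.203.
P(X ∈ {a, b, d}) = 0.225 + 0.284 + 0.203 = 0.712; P(Y=b, X ∈ {a, b, d}) = 0.043 + 0.093 + 0.042 = 0.178.
P(Y=b | X ∈ {a, b, d}) = 0.178/0.712 = 0.2500.

0.2500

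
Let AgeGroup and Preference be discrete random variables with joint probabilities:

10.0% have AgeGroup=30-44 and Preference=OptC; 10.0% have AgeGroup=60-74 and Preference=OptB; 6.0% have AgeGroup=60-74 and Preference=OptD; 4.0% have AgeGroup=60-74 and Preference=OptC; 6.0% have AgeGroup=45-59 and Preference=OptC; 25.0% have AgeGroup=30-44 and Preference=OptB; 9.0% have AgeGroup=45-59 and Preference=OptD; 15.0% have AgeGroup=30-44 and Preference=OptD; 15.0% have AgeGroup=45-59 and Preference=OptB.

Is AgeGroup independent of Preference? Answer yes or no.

yes

Every cell satisfies P(AgeGroup,Preference) = P(AgeGroup)·P(Preference). For instance P(AgeGroup=30-44) = 0.500, P(Preference=OptD) = 0.300, and 0.500×0.300 = 0.150 matches the joint entry. So AgeGroup and Preference are independent.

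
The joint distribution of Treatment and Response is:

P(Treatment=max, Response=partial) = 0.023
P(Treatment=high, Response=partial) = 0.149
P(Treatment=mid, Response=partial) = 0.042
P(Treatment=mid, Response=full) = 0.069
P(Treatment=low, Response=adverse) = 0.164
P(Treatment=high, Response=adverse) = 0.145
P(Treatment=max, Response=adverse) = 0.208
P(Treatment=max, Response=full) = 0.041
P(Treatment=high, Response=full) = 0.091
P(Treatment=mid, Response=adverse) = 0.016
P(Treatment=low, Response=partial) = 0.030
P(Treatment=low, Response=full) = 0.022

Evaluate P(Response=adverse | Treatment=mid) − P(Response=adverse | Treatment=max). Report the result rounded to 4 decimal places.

P(Treatment=mid) = 0.042 + 0.069 + 0.016 = 0.127; P(Response=adverse | Treatment=mid) = 0.016/0.127 = 0.12598.
P(Treatment=max) = 0.023 + 0.041 + 0.208 = 0.272; P(Response=adverse | Treatment=max) = 0.208/0.272 = 0.76471.
Difference = -0.6387.

-0.6387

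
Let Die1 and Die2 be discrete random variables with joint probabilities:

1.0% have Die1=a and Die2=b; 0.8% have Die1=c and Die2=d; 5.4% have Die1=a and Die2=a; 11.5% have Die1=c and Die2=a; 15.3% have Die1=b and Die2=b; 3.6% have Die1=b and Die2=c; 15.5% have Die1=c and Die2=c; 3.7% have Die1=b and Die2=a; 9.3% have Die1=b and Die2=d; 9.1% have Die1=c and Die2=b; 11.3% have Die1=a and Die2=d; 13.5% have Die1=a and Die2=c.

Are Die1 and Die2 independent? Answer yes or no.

no

P(Die1=b) = 0.319 and P(Die2=b) = 0.254, so their product is 0.08103, but P(Die1=b, Die2=b) = 0.153. Since these differ, Die1 and Die2 are not independent.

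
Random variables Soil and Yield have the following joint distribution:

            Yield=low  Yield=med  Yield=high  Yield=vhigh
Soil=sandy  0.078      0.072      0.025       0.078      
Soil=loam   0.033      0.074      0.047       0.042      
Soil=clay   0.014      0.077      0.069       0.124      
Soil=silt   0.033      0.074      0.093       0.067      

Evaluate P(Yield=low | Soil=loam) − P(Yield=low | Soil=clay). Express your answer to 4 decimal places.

0.1191

P(Soil=loam) = 0.033 + 0.074 + 0.047 + 0.042 = 0.196; P(Yield=low | Soil=loam) = 0.033/0.196 = 0.16837.
P(Soil=clay) = 0.014 + 0.077 + 0.069 + 0.124 = 0.284; P(Yield=low | Soil=clay) = 0.014/0.284 = 0.04930.
Difference = 0.1191.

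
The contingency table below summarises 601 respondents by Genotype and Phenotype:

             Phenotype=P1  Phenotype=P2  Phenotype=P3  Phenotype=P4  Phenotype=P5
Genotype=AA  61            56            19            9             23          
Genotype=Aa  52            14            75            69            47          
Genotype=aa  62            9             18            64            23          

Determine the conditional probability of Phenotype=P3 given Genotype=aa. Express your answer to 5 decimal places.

0.10227

Total with Genotype=aa: 62 + 9 + 18 + 64 + 23 = 176.
P(Phenotype=P3 | Genotype=aa) = 18/176 = 0.10227.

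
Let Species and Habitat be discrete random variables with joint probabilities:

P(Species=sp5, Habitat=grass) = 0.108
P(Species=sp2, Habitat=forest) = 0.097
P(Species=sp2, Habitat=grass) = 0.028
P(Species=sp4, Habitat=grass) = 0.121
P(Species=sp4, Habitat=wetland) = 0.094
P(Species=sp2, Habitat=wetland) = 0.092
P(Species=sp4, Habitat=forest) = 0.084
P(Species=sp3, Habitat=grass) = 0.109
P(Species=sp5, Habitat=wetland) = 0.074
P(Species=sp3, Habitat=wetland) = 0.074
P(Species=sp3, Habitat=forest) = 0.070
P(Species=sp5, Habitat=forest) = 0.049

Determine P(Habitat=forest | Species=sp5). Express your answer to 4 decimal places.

P(Species=sp5) = 0.049 + 0.108 + 0.074 = 0.231.
P(Habitat=forest | Species=sp5) = 0.049/0.231 = 0.2121.

0.2121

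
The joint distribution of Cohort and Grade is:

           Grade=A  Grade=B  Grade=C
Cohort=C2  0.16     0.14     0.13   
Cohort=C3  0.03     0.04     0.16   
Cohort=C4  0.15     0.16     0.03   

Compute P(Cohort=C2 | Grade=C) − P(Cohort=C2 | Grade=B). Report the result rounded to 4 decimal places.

P(Grade=C) = 0.13 + 0.16 + 0.03 = 0.32; P(Cohort=C2 | Grade=C) = 0.13/0.32 = 0.40625.
P(Grade=B) = 0.14 + 0.04 + 0.16 = 0.34; P(Cohort=C2 | Grade=B) = 0.14/0.34 = 0.41176.
Difference = -0.0055.

-0.0055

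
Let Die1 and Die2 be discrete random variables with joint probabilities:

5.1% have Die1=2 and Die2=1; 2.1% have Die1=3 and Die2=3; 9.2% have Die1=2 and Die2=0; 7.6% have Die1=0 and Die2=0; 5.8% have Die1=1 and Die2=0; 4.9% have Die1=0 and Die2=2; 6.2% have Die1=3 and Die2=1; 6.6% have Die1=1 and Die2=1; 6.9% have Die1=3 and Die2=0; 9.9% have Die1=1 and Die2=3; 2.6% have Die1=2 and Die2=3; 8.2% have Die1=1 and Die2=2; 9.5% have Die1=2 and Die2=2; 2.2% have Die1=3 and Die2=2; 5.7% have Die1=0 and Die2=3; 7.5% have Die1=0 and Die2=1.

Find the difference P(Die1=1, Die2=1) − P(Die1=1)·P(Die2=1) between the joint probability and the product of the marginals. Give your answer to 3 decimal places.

-0.011

P(Die1=1) = 0.058 + 0.066 + 0.082 + 0.099 = 0.305.
P(Die2=1) = 0.075 + 0.066 + 0.051 + 0.062 = 0.254.
P(Die1=1, Die2=1) − P(Die1=1)P(Die2=1) = 0.066 − 0.305×0.254 = -0.011.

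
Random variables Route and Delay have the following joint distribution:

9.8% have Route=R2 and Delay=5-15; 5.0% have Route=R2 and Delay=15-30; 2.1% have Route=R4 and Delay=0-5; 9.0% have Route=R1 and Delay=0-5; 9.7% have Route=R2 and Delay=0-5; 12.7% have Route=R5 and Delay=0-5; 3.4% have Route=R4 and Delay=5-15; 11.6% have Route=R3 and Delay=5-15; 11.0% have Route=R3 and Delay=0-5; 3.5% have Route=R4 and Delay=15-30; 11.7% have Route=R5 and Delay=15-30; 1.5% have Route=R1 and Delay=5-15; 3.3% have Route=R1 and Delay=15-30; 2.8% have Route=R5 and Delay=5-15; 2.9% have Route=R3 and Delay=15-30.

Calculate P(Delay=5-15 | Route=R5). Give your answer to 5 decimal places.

0.10294

P(Route=R5) = 0.127 + 0.028 + 0.117 = 0.272.
P(Delay=5-15 | Route=R5) = 0.028/0.272 = 0.10294.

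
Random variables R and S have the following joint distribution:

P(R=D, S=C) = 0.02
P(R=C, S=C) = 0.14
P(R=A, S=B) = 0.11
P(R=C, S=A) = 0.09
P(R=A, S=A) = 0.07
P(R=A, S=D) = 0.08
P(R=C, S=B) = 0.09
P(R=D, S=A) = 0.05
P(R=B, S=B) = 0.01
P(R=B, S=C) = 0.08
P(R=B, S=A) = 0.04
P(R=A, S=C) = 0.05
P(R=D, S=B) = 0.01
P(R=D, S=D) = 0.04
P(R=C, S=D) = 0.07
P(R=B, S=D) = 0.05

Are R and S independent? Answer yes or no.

no

P(R=A) = 0.31 and P(S=B) = 0.22, so their product is 0.0682, but P(R=A, S=B) = 0.11. Since these differ, R and S are not independent.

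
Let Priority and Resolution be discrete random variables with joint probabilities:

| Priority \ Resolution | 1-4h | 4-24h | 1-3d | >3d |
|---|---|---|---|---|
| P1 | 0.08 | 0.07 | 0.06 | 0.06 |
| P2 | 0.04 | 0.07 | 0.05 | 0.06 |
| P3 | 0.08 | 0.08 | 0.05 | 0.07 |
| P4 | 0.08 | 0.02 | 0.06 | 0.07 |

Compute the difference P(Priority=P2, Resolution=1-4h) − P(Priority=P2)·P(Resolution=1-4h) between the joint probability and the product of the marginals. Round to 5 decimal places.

-0.02160

P(Priority=P2) = 0.04 + 0.07 + 0.05 + 0.06 = 0.22.
P(Resolution=1-4h) = 0.08 + 0.04 + 0.08 + 0.08 = 0.28.
P(Priority=P2, Resolution=1-4h) − P(Priority=P2)P(Resolution=1-4h) = 0.04 − 0.22×0.28 = -0.02160.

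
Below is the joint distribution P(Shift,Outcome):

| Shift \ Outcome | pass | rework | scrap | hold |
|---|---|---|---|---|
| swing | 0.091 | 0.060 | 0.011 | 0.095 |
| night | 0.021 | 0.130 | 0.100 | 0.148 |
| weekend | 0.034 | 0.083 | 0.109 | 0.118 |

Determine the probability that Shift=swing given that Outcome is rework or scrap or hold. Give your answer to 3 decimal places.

P(Outcome=rework) = 0.060 + 0.130 + 0.083 = 0.273.
P(Outcome=scrap) = 0.011 + 0.100 + 0.109 = 0.220.
P(Outcome=hold) = 0.095 + 0.148 + 0.118 = 0.361.
P(Outcome ∈ {rework, scrap, hold}) = 0.273 + 0.220 + 0.361 = 0.854; P(Shift=swing, Outcome ∈ {rework, scrap, hold}) = 0.060 + 0.011 + 0.095 = 0.166.
P(Shift=swing | Outcome ∈ {rework, scrap, hold}) = 0.166/0.854 = 0.194.

0.194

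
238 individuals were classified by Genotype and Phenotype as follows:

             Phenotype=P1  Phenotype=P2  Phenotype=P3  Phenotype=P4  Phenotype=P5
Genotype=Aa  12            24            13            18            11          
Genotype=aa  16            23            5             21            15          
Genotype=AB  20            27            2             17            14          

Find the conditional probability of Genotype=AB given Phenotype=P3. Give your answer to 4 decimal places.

0.1000

Total with Phenotype=P3: 13 + 5 + 2 = 20.
P(Genotype=AB | Phenotype=P3) = 2/20 = 0.1000.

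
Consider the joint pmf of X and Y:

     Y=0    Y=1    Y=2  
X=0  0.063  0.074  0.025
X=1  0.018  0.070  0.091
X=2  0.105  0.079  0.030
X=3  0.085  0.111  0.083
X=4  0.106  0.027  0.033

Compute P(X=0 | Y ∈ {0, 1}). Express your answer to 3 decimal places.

P(Y=0) = 0.063 + 0.018 + 0.105 + 0.085 + 0.106 = 0.377.
P(Y=1) = 0.074 + 0.070 + 0.079 + 0.111 + 0.027 = 0.361.
P(Y ∈ {0, 1}) = 0.377 + 0.361 = 0.738; P(X=0, Y ∈ {0, 1}) = 0.063 + 0.074 = 0.137.
P(X=0 | Y ∈ {0, 1}) = 0.137/0.738 = 0.186.

0.186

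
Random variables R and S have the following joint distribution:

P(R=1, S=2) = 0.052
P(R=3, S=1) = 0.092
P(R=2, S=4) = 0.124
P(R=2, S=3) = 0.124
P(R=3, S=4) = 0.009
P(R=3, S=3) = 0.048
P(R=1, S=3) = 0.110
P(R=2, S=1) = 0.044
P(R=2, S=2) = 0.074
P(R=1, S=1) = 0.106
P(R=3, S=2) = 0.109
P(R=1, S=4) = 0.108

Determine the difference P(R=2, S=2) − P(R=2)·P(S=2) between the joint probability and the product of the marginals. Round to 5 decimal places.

-0.01201

P(R=2) = 0.044 + 0.074 + 0.124 + 0.124 = 0.366.
P(S=2) = 0.052 + 0.074 + 0.109 = 0.235.
P(R=2, S=2) − P(R=2)P(S=2) = 0.074 − 0.366×0.235 = -0.01201.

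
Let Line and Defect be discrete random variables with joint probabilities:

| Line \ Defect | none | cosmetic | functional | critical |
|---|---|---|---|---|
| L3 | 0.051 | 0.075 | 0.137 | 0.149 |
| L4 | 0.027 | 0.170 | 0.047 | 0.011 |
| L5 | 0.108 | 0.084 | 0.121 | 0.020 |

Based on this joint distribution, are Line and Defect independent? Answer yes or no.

no

P(Line=L4) = 0.255 and P(Defect=cosmetic) = 0.329, so their product is 0.08390, but P(Line=L4, Defect=cosmetic) = 0.170. Since these differ, Line and Defect are not independent.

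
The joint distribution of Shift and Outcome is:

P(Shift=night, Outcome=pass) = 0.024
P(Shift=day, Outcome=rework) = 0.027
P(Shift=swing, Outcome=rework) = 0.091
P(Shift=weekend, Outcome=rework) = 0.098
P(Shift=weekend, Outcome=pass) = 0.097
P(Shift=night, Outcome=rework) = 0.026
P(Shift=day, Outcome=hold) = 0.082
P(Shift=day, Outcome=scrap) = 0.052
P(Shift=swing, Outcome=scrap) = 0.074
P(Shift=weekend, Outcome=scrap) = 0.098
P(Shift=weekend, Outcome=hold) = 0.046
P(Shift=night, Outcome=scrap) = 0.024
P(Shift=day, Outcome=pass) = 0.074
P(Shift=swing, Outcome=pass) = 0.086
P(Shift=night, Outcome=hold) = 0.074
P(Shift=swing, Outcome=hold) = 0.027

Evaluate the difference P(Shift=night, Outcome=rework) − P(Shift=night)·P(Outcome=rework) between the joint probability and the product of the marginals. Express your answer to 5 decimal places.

-0.00982

P(Shift=night) = 0.024 + 0.026 + 0.024 + 0.074 = 0.148.
P(Outcome=rework) = 0.027 + 0.091 + 0.026 + 0.098 = 0.242.
P(Shift=night, Outcome=rework) − P(Shift=night)P(Outcome=rework) = 0.026 − 0.148×0.242 = -0.00982.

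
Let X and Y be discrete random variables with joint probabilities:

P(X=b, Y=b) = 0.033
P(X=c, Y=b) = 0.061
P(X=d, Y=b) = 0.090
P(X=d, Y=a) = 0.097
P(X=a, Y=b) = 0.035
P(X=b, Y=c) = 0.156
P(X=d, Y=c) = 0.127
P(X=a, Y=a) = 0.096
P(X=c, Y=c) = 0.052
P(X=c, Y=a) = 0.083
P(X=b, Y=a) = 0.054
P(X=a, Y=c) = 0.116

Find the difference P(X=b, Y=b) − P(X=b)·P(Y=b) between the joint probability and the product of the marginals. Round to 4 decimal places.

-0.0202

P(X=b) = 0.054 + 0.033 + 0.156 = 0.243.
P(Y=b) = 0.035 + 0.033 + 0.061 + 0.090 = 0.219.
P(X=b, Y=b) − P(X=b)P(Y=b) = 0.033 − 0.243×0.219 = -0.0202.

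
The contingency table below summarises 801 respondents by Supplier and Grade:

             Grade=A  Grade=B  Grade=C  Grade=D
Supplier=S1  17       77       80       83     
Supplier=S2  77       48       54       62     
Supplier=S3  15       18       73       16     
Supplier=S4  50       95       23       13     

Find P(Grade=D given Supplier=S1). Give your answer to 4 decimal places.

0.3230

Total with Supplier=S1: 17 + 77 + 80 + 83 = 257.
P(Grade=D | Supplier=S1) = 83/257 = 0.3230.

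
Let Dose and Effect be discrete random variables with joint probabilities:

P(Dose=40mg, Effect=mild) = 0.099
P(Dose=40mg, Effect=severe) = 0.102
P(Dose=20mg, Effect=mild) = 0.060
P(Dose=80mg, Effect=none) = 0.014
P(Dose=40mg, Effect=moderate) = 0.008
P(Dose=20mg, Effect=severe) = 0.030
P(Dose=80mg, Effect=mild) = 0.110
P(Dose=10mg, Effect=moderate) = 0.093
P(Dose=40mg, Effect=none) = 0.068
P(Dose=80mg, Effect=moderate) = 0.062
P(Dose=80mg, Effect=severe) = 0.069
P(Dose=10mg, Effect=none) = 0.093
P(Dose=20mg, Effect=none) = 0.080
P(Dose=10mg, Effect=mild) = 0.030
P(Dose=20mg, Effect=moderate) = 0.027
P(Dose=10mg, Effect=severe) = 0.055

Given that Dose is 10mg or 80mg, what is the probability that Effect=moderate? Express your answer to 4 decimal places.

P(Dose=10mg) = 0.093 + 0.030 + 0.093 + 0.055 = 0.271.
P(Dose=80mg) = 0.014 + 0.110 + 0.062 + 0.069 = 0.255.
P(Dose ∈ {10mg, 80mg}) = 0.271 + 0.255 = 0.526; P(Effect=moderate, Dose ∈ {10mg, 80mg}) = 0.093 + 0.062 = 0.155.
P(Effect=moderate | Dose ∈ {10mg, 80mg}) = 0.155/0.526 = 0.2947.

0.2947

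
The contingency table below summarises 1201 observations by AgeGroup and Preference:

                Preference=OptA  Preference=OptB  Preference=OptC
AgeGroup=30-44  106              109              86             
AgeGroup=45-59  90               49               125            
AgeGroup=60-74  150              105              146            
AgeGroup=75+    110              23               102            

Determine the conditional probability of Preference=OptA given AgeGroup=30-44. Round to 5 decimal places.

0.35216

Total with AgeGroup=30-44: 106 + 109 + 86 = 301.
P(Preference=OptA | AgeGroup=30-44) = 106/301 = 0.35216.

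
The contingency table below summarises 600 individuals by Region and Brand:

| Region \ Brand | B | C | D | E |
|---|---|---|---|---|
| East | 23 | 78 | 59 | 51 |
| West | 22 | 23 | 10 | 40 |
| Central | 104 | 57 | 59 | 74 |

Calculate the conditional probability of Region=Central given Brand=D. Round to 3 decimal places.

0.461

Total with Brand=D: 59 + 10 + 59 = 128.
P(Region=Central | Brand=D) = 59/128 = 0.461.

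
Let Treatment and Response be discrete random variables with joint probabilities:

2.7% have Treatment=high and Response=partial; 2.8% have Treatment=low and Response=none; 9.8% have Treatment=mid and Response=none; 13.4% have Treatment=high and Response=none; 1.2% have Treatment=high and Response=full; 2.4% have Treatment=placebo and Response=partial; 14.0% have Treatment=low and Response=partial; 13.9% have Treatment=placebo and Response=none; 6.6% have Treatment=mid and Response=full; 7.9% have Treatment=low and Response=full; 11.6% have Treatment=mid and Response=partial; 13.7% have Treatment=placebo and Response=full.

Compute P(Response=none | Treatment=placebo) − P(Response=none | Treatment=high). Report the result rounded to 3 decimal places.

P(Treatment=placebo) = 0.139 + 0.024 + 0.137 = 0.300; P(Response=none | Treatment=placebo) = 0.139/0.300 = 0.4633.
P(Treatment=high) = 0.134 + 0.027 + 0.012 = 0.173; P(Response=none | Treatment=high) = 0.134/0.173 = 0.7746.
Difference = -0.311.

-0.311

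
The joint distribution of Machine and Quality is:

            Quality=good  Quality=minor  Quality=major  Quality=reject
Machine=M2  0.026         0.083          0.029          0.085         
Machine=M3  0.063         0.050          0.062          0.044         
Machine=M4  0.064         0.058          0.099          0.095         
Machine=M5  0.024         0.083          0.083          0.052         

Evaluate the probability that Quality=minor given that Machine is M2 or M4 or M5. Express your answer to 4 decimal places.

0.2868

P(Machine=M2) = 0.026 + 0.083 + 0.029 + 0.085 = 0.223.
P(Machine=M4) = 0.064 + 0.058 + 0.099 + 0.095 = 0.316.
P(Machine=M5) = 0.024 + 0.083 + 0.083 + 0.052 = 0.242.
P(Machine ∈ {M2, M4, M5}) = 0.223 + 0.316 + 0.242 = 0.781; P(Quality=minor, Machine ∈ {M2, M4, M5}) = 0.083 + 0.058 + 0.083 = 0.224.
P(Quality=minor | Machine ∈ {M2, M4, M5}) = 0.224/0.781 = 0.2868.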